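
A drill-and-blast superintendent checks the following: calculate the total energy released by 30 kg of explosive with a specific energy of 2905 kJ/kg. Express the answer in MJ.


Energy = mass * specific_energy / 1000
= 30 * 2905 / 1000
= 87150 / 1000
= 87.15 MJ

87.15 MJ


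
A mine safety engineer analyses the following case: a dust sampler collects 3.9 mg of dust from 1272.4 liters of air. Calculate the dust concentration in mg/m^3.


3.0651 mg/m^3

Convert liters to m^3: 1 m^3 = 1000 L
Concentration = mass / volume * 1000
= 3.9 / 1272.4 * 1000
= 0.003065073876 * 1000
= 3.0651 mg/m^3


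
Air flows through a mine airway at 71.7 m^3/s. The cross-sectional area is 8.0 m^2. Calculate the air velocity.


8.9625 m/s

Velocity = flow rate / cross-sectional area
= 71.7 / 8.0
= 8.9625 m/s


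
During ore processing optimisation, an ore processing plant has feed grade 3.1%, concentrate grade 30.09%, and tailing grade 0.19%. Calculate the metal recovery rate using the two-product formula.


Using the two-product formula:
R = 100 * c * (f - t) / (f * (c - t))
Numerator = 100 * 30.09 * (3.1 - 0.19)
= 100 * 30.09 * 2.91
= 8756.19
Denominator = 3.1 * (30.09 - 0.19)
= 3.1 * 29.9
= 92.69
R = 8756.19 / 92.69
= 94.4675%

94.4675%


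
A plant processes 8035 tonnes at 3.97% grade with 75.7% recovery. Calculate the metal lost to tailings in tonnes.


77.5144 tonnes

Total metal in feed:
= 8035 * 3.97 / 100 = 318.9895 tonnes
Metal recovered:
= 318.9895 * 75.7 / 100 = 241.4750515 tonnes
Metal lost to tailings:
= 318.9895 - 241.4750515
= 77.5144 tonnes


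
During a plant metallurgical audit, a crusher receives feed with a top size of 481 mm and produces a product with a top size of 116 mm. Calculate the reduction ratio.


Reduction ratio = feed size / product size
= 481 / 116
= 4.1466

4.1466


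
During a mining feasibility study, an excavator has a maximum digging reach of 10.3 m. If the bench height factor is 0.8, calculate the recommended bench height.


8.24 m

Bench height = reach * factor
= 10.3 * 0.8
= 8.24 m


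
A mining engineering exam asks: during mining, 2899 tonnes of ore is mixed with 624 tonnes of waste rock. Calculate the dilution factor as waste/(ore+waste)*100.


Total material = ore + waste
= 2899 + 624 = 3523 tonnes
Dilution = waste / total * 100
= 624 / 3523 * 100
= 0.1771217712 * 100
= 17.7122%

17.7122%


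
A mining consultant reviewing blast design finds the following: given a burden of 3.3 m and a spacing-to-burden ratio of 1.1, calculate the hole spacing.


Spacing = burden * ratio
= 3.3 * 1.1
= 3.63 m

3.63 m


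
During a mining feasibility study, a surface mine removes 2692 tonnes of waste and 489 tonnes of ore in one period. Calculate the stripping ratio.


5.5051

Stripping ratio = waste tonnage / ore tonnage
= 2692 / 489
= 5.5051


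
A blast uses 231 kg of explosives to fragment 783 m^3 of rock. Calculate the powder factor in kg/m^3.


Powder factor = explosive mass / rock volume
= 231 / 783
= 0.295 kg/m^3

0.295 kg/m^3


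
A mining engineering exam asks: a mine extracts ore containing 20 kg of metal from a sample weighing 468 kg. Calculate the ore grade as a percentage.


4.2735%

Ore grade = (metal mass / ore mass) * 100
= (20 / 468) * 100
= 0.04273504274 * 100
= 4.2735%


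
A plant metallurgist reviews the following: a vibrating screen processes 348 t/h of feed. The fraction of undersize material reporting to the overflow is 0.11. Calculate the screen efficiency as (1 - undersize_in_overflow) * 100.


89.0%

Screen efficiency = (1 - fraction of undersize in overflow) * 100
= (1 - 0.11) * 100
= 0.89 * 100
= 89.0%


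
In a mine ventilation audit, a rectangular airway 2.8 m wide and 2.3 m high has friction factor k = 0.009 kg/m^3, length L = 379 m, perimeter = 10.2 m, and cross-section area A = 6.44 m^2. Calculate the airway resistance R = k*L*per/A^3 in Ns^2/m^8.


Compute the numerator:
k * L * per = 0.009 * 379 * 10.2
= 34.7922
Compute the denominator:
A^3 = 6.44^3 = 267.089984
Resistance:
R = 34.7922 / 267.089984
= 0.1303 Ns^2/m^8

0.1303 Ns^2/m^8


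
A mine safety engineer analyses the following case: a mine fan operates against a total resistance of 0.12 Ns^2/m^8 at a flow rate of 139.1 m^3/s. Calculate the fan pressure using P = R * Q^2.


2321.8572 Pa

Compute Q^2:
Q^2 = 139.1^2 = 19348.81
Compute pressure:
P = R * Q^2 = 0.12 * 19348.81
= 2321.8572 Pa


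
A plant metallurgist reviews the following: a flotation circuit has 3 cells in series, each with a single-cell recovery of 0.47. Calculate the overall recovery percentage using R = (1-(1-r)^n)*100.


Complement of single-cell recovery:
1 - r = 1 - 0.47 = 0.53
Raise to power n:
(1 - r)^3 = 0.53^3 = 0.148877
Overall recovery:
R = (1 - 0.148877) * 100
= 85.1123%

85.1123%


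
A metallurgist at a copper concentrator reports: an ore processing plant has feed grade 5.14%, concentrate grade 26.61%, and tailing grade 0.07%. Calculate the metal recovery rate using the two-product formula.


Using the two-product formula:
R = 100 * c * (f - t) / (f * (c - t))
Numerator = 100 * 26.61 * (5.14 - 0.07)
= 100 * 26.61 * 5.07
= 13491.27
Denominator = 5.14 * (26.61 - 0.07)
= 5.14 * 26.54
= 136.4156
R = 13491.27 / 136.4156
= 98.8983%

98.8983%


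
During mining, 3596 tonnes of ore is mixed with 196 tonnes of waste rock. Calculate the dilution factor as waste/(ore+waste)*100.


5.1688%

Total material = ore + waste
= 3596 + 196 = 3792 tonnes
Dilution = waste / total * 100
= 196 / 3792 * 100
= 0.05168776371 * 100
= 5.1688%


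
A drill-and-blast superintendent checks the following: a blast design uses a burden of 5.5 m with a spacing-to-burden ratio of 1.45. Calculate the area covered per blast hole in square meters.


43.8625 m^2

First, find the spacing:
Spacing = burden * ratio = 5.5 * 1.45
= 7.975 m
Then, calculate the area:
Area = burden * spacing = 5.5 * 7.975
= 43.8625 m^2


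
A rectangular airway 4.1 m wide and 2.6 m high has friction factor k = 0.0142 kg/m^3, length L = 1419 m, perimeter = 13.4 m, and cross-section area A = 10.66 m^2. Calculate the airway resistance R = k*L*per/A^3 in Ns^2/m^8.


Compute the numerator:
k * L * per = 0.0142 * 1419 * 13.4
= 270.00732
Compute the denominator:
A^3 = 10.66^3 = 1211.355496
Resistance:
R = 270.00732 / 1211.355496
= 0.2229 Ns^2/m^8

0.2229 Ns^2/m^8


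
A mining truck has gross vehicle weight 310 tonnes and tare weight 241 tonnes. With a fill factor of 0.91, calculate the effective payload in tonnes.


62.79 tonnes

Maximum payload = gross - tare
= 310 - 241 = 69 tonnes
Effective payload = max payload * fill factor
= 69 * 0.91
= 62.79 tonnes


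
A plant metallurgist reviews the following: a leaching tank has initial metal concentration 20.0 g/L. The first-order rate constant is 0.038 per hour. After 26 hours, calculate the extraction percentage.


62.7679%

Compute the exponent:
-k * t = -0.038 * 26 = -0.988
Remaining concentration:
C = 20.0 * exp(-0.988)
= 20.0 * 0.3723205881
= 7.446411761 g/L
Extracted = 20.0 - 7.446411761 = 12.55358824 g/L
Extraction % = 12.55358824 / 20.0 * 100
= 62.7679%


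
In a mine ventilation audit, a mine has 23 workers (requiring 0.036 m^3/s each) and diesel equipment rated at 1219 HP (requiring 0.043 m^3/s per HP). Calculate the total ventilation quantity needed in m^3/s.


53.245 m^3/s

Airflow for workers:
Q_people = 23 * 0.036 = 0.828 m^3/s
Airflow for diesel equipment:
Q_diesel = 1219 * 0.043 = 52.417 m^3/s
Total ventilation:
Q_total = 0.828 + 52.417
= 53.245 m^3/s


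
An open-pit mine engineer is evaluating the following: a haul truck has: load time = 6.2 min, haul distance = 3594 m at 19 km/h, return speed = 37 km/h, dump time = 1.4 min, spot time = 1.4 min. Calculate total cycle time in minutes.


Convert haul speed to m/min: 19 * 1000/60 = 316.6666667 m/min
Haul time = 3594 / 316.6666667 = 11.34947368 min
Convert return speed to m/min: 37 * 1000/60 = 616.6666667 m/min
Return time = 3594 / 616.6666667 = 5.828108108 min
Total cycle time:
= 6.2 + 11.34947368 + 1.4 + 5.828108108 + 1.4
= 26.1776 min

26.1776 min


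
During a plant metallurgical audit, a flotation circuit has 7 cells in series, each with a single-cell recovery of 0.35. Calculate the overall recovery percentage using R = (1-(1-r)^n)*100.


Complement of single-cell recovery:
1 - r = 1 - 0.35 = 0.65
Raise to power n:
(1 - r)^7 = 0.65^7 = 0.04902227891
Overall recovery:
R = (1 - 0.04902227891) * 100
= 95.0978%

95.0978%


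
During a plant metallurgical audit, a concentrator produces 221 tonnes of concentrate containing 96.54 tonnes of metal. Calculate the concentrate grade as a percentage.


43.6833%

Grade = (metal in concentrate / concentrate mass) * 100
= (96.54 / 221) * 100
= 0.4368325792 * 100
= 43.6833%


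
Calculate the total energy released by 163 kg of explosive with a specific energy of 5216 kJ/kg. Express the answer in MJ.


Energy = mass * specific_energy / 1000
= 163 * 5216 / 1000
= 850208 / 1000
= 850.208 MJ

850.208 MJ


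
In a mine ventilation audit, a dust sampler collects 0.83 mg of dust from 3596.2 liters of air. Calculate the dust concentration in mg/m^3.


Convert liters to m^3: 1 m^3 = 1000 L
Concentration = mass / volume * 1000
= 0.83 / 3596.2 * 1000
= 0.0002307991769 * 1000
= 0.2308 mg/m^3

0.2308 mg/m^3


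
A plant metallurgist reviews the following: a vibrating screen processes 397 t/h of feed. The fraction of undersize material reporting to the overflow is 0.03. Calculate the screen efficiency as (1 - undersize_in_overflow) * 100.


Screen efficiency = (1 - fraction of undersize in overflow) * 100
= (1 - 0.03) * 100
= 0.97 * 100
= 97.0%

97.0%


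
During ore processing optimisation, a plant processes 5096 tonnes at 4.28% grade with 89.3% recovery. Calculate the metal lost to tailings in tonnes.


23.3376 tonnes

Total metal in feed:
= 5096 * 4.28 / 100 = 218.1088 tonnes
Metal recovered:
= 218.1088 * 89.3 / 100 = 194.7711584 tonnes
Metal lost to tailings:
= 218.1088 - 194.7711584
= 23.3376 tonnes


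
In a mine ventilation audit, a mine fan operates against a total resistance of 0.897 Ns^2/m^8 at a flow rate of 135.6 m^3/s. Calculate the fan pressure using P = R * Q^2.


Compute Q^2:
Q^2 = 135.6^2 = 18387.36
Compute pressure:
P = R * Q^2 = 0.897 * 18387.36
= 16493.4619 Pa

16493.4619 Pa


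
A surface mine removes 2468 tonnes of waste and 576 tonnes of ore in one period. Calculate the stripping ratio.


Stripping ratio = waste tonnage / ore tonnage
= 2468 / 576
= 4.2847

4.2847


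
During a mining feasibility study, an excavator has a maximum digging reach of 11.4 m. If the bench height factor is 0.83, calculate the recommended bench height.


9.462 m

Bench height = reach * factor
= 11.4 * 0.83
= 9.462 m


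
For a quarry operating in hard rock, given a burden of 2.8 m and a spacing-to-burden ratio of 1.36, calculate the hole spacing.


Spacing = burden * ratio
= 2.8 * 1.36
= 3.808 m

3.808 m


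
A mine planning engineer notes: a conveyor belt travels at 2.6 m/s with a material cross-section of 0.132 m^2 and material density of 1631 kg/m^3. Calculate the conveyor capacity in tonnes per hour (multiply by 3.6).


2015.1331 t/h

Volumetric flow = speed * area
= 2.6 * 0.132 = 0.3432 m^3/s
Mass flow = volumetric * density
= 0.3432 * 1631 = 559.7592 kg/s
Convert to t/h: multiply by 3.6
Capacity = 559.7592 * 3.6
= 2015.1331 t/h


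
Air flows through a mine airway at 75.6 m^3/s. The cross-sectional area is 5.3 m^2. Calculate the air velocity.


Velocity = flow rate / cross-sectional area
= 75.6 / 5.3
= 14.2642 m/s

14.2642 m/s


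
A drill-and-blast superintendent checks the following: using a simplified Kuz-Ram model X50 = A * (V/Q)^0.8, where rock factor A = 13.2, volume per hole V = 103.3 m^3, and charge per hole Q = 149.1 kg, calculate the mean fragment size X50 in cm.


9.8417 cm

Compute V/Q:
V/Q = 103.3 / 149.1 = 0.6928236083
Raise to the power 0.8:
(V/Q)^0.8 = 0.6928236083^0.8 = 0.745586683
Multiply by A:
X50 = 13.2 * 0.745586683
= 9.8417 cm


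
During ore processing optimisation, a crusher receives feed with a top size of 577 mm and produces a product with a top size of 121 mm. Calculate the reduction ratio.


4.7686

Reduction ratio = feed size / product size
= 577 / 121
= 4.7686


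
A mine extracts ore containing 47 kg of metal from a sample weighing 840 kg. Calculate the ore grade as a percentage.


5.5952%

Ore grade = (metal mass / ore mass) * 100
= (47 / 840) * 100
= 0.05595238095 * 100
= 5.5952%


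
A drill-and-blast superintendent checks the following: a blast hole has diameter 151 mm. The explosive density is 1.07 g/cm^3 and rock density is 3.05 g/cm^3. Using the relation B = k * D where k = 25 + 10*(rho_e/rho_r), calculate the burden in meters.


First, compute k:
rho_e / rho_r = 1.07 / 3.05 = 0.3508196721
k = 25 + 10 * 0.3508196721 = 28.50819672
Then, compute burden:
B = k * D / 1000 = 28.50819672 * 151 / 1000
= 4304.737705 / 1000
= 4.3047 m

4.3047 m


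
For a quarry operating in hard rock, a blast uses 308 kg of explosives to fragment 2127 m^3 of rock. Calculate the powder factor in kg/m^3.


0.1448 kg/m^3

Powder factor = explosive mass / rock volume
= 308 / 2127
= 0.1448 kg/m^3


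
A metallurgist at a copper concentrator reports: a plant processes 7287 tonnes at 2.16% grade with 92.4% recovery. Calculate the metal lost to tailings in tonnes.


Total metal in feed:
= 7287 * 2.16 / 100 = 157.3992 tonnes
Metal recovered:
= 157.3992 * 92.4 / 100 = 145.4368608 tonnes
Metal lost to tailings:
= 157.3992 - 145.4368608
= 11.9623 tonnes

11.9623 tonnes


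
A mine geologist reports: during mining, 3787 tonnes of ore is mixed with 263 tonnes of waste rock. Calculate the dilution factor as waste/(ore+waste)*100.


6.4938%

Total material = ore + waste
= 3787 + 263 = 4050 tonnes
Dilution = waste / total * 100
= 263 / 4050 * 100
= 0.0649382716 * 100
= 6.4938%


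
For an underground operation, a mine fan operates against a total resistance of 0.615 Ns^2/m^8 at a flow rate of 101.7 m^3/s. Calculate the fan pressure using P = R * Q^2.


6360.8774 Pa

Compute Q^2:
Q^2 = 101.7^2 = 10342.89
Compute pressure:
P = R * Q^2 = 0.615 * 10342.89
= 6360.8774 Pa


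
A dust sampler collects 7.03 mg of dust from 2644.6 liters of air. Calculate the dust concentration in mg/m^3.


Convert liters to m^3: 1 m^3 = 1000 L
Concentration = mass / volume * 1000
= 7.03 / 2644.6 * 1000
= 0.002658246994 * 1000
= 2.6582 mg/m^3

2.6582 mg/m^3


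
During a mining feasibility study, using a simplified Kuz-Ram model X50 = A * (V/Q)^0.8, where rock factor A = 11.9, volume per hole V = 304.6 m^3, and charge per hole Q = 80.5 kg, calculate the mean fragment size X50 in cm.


34.506 cm

Compute V/Q:
V/Q = 304.6 / 80.5 = 3.783850932
Raise to the power 0.8:
(V/Q)^0.8 = 3.783850932^0.8 = 2.899660917
Multiply by A:
X50 = 11.9 * 2.899660917
= 34.506 cm


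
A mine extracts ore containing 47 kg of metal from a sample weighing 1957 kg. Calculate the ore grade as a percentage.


Ore grade = (metal mass / ore mass) * 100
= (47 / 1957) * 100
= 0.02401635156 * 100
= 2.4016%

2.4016%


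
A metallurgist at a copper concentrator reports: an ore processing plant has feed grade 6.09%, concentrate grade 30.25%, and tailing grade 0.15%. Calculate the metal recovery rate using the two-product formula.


98.023%

Using the two-product formula:
R = 100 * c * (f - t) / (f * (c - t))
Numerator = 100 * 30.25 * (6.09 - 0.15)
= 100 * 30.25 * 5.94
= 17968.5
Denominator = 6.09 * (30.25 - 0.15)
= 6.09 * 30.1
= 183.309
R = 17968.5 / 183.309
= 98.023%


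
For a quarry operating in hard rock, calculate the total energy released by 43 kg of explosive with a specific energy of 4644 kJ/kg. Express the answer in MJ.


199.692 MJ

Energy = mass * specific_energy / 1000
= 43 * 4644 / 1000
= 199692 / 1000
= 199.692 MJ


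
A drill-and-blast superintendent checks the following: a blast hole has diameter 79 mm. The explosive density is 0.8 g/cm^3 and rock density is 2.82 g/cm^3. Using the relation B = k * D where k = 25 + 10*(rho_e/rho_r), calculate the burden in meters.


2.1991 m

First, compute k:
rho_e / rho_r = 0.8 / 2.82 = 0.2836879433
k = 25 + 10 * 0.2836879433 = 27.83687943
Then, compute burden:
B = k * D / 1000 = 27.83687943 * 79 / 1000
= 2199.113475 / 1000
= 2.1991 m


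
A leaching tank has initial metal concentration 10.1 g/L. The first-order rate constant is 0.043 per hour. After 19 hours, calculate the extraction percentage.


Compute the exponent:
-k * t = -0.043 * 19 = -0.817
Remaining concentration:
C = 10.1 * exp(-0.817)
= 10.1 * 0.4417549334
= 4.461724827 g/L
Extracted = 10.1 - 4.461724827 = 5.638275173 g/L
Extraction % = 5.638275173 / 10.1 * 100
= 55.8245%

55.8245%


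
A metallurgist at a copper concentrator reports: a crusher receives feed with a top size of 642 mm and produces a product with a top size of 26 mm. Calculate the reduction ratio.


24.6923

Reduction ratio = feed size / product size
= 642 / 26
= 24.6923


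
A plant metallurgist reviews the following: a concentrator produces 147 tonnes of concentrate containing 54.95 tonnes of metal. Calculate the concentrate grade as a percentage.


37.381%

Grade = (metal in concentrate / concentrate mass) * 100
= (54.95 / 147) * 100
= 0.3738095238 * 100
= 37.381%


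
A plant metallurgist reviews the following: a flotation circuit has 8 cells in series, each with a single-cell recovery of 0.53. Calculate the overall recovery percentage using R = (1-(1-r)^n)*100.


Complement of single-cell recovery:
1 - r = 1 - 0.53 = 0.47
Raise to power n:
(1 - r)^8 = 0.47^8 = 0.002381128666
Overall recovery:
R = (1 - 0.002381128666) * 100
= 99.7619%

99.7619%


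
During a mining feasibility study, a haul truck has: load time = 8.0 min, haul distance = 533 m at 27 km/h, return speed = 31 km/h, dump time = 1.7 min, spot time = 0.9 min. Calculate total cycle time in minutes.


Convert haul speed to m/min: 27 * 1000/60 = 450 m/min
Haul time = 533 / 450 = 1.184444444 min
Convert return speed to m/min: 31 * 1000/60 = 516.6666667 m/min
Return time = 533 / 516.6666667 = 1.031612903 min
Total cycle time:
= 8.0 + 1.184444444 + 1.7 + 1.031612903 + 0.9
= 12.8161 min

12.8161 min


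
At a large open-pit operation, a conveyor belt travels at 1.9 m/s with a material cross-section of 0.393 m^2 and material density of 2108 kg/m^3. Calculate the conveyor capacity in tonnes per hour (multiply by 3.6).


Volumetric flow = speed * area
= 1.9 * 0.393 = 0.7467 m^3/s
Mass flow = volumetric * density
= 0.7467 * 2108 = 1574.0436 kg/s
Convert to t/h: multiply by 3.6
Capacity = 1574.0436 * 3.6
= 5666.557 t/h

5666.557 t/h


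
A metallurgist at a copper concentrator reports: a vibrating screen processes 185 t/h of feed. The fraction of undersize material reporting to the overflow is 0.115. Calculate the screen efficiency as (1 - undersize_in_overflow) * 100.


Screen efficiency = (1 - fraction of undersize in overflow) * 100
= (1 - 0.115) * 100
= 0.885 * 100
= 88.5%

88.5%


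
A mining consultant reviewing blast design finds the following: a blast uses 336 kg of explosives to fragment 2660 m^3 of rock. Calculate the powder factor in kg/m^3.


Powder factor = explosive mass / rock volume
= 336 / 2660
= 0.1263 kg/m^3

0.1263 kg/m^3


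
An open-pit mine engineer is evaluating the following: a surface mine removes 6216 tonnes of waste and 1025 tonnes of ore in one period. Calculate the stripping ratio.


Stripping ratio = waste tonnage / ore tonnage
= 6216 / 1025
= 6.0644

6.0644


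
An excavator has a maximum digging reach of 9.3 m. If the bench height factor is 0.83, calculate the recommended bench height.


7.719 m

Bench height = reach * factor
= 9.3 * 0.83
= 7.719 m


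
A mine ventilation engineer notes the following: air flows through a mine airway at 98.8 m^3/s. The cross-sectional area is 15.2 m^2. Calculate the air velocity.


6.5 m/s

Velocity = flow rate / cross-sectional area
= 98.8 / 15.2
= 6.5 m/s


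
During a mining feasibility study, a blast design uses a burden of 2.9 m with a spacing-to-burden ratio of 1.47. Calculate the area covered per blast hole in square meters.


First, find the spacing:
Spacing = burden * ratio = 2.9 * 1.47
= 4.263 m
Then, calculate the area:
Area = burden * spacing = 2.9 * 4.263
= 12.3627 m^2

12.3627 m^2


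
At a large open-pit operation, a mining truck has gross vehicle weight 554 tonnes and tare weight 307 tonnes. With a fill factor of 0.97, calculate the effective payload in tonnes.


Maximum payload = gross - tare
= 554 - 307 = 247 tonnes
Effective payload = max payload * fill factor
= 247 * 0.97
= 239.59 tonnes

239.59 tonnes


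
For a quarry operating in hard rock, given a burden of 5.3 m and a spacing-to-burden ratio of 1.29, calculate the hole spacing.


Spacing = burden * ratio
= 5.3 * 1.29
= 6.837 m

6.837 m


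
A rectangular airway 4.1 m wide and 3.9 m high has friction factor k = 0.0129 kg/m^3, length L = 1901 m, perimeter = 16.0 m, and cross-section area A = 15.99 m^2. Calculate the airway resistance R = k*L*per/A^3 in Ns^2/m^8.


Compute the numerator:
k * L * per = 0.0129 * 1901 * 16.0
= 392.3664
Compute the denominator:
A^3 = 15.99^3 = 4088.324799
Resistance:
R = 392.3664 / 4088.324799
= 0.096 Ns^2/m^8

0.096 Ns^2/m^8


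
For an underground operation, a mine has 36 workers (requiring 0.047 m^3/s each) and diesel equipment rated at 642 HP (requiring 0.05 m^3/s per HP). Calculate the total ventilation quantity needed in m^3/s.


33.792 m^3/s

Airflow for workers:
Q_people = 36 * 0.047 = 1.692 m^3/s
Airflow for diesel equipment:
Q_diesel = 642 * 0.05 = 32.1 m^3/s
Total ventilation:
Q_total = 1.692 + 32.1
= 33.792 m^3/s


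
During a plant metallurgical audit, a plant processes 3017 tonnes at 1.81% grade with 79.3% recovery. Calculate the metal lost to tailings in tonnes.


Total metal in feed:
= 3017 * 1.81 / 100 = 54.6077 tonnes
Metal recovered:
= 54.6077 * 79.3 / 100 = 43.3039061 tonnes
Metal lost to tailings:
= 54.6077 - 43.3039061
= 11.3038 tonnes

11.3038 tonnes


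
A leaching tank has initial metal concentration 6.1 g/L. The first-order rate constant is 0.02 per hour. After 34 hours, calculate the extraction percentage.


Compute the exponent:
-k * t = -0.02 * 34 = -0.68
Remaining concentration:
C = 6.1 * exp(-0.68)
= 6.1 * 0.5066169924
= 3.090363653 g/L
Extracted = 6.1 - 3.090363653 = 3.009636347 g/L
Extraction % = 3.009636347 / 6.1 * 100
= 49.3383%

49.3383%


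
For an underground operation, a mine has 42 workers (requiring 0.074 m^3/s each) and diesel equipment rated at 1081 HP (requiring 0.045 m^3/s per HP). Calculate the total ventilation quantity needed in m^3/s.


Airflow for workers:
Q_people = 42 * 0.074 = 3.108 m^3/s
Airflow for diesel equipment:
Q_diesel = 1081 * 0.045 = 48.645 m^3/s
Total ventilation:
Q_total = 3.108 + 48.645
= 51.753 m^3/s

51.753 m^3/s


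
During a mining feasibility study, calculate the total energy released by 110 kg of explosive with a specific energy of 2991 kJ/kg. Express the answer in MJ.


Energy = mass * specific_energy / 1000
= 110 * 2991 / 1000
= 329010 / 1000
= 329.01 MJ

329.01 MJ


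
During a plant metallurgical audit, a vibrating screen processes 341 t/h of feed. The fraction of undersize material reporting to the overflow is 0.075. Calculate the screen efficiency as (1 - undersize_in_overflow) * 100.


92.5%

Screen efficiency = (1 - fraction of undersize in overflow) * 100
= (1 - 0.075) * 100
= 0.925 * 100
= 92.5%


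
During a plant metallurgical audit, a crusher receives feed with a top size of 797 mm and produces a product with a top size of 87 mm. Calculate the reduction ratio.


9.1609

Reduction ratio = feed size / product size
= 797 / 87
= 9.1609


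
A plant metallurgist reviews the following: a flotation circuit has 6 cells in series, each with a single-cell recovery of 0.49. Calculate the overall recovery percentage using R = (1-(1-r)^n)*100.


98.2404%

Complement of single-cell recovery:
1 - r = 1 - 0.49 = 0.51
Raise to power n:
(1 - r)^6 = 0.51^6 = 0.0175962878
Overall recovery:
R = (1 - 0.0175962878) * 100
= 98.2404%


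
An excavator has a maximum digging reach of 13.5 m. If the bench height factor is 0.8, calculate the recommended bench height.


10.8 m

Bench height = reach * factor
= 13.5 * 0.8
= 10.8 m


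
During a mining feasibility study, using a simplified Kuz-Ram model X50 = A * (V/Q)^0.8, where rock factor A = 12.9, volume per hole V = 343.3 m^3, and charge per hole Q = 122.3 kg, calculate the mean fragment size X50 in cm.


Compute V/Q:
V/Q = 343.3 / 122.3 = 2.807031889
Raise to the power 0.8:
(V/Q)^0.8 = 2.807031889^0.8 = 2.283483496
Multiply by A:
X50 = 12.9 * 2.283483496
= 29.4569 cm

29.4569 cm


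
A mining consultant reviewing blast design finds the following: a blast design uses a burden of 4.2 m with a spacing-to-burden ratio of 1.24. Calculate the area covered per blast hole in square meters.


First, find the spacing:
Spacing = burden * ratio = 4.2 * 1.24
= 5.208 m
Then, calculate the area:
Area = burden * spacing = 4.2 * 5.208
= 21.8736 m^2

21.8736 m^2


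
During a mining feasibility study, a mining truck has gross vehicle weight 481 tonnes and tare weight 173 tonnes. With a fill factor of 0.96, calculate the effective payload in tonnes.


295.68 tonnes

Maximum payload = gross - tare
= 481 - 173 = 308 tonnes
Effective payload = max payload * fill factor
= 308 * 0.96
= 295.68 tonnes


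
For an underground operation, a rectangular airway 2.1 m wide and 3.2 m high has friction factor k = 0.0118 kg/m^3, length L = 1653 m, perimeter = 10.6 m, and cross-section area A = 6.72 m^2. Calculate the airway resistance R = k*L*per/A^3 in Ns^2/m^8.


Compute the numerator:
k * L * per = 0.0118 * 1653 * 10.6
= 206.75724
Compute the denominator:
A^3 = 6.72^3 = 303.464448
Resistance:
R = 206.75724 / 303.464448
= 0.6813 Ns^2/m^8

0.6813 Ns^2/m^8


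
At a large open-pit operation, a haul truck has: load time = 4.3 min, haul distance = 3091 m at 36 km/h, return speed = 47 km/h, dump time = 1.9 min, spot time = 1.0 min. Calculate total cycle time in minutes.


Convert haul speed to m/min: 36 * 1000/60 = 600 m/min
Haul time = 3091 / 600 = 5.151666667 min
Convert return speed to m/min: 47 * 1000/60 = 783.3333333 m/min
Return time = 3091 / 783.3333333 = 3.945957447 min
Total cycle time:
= 4.3 + 5.151666667 + 1.9 + 3.945957447 + 1.0
= 16.2976 min

16.2976 min


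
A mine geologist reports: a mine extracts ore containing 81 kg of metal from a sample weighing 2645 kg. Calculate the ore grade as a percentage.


Ore grade = (metal mass / ore mass) * 100
= (81 / 2645) * 100
= 0.03062381853 * 100
= 3.0624%

3.0624%


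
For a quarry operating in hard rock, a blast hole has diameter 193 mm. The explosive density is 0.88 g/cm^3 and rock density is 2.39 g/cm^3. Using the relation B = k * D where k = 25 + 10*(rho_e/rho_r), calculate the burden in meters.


5.5356 m

First, compute k:
rho_e / rho_r = 0.88 / 2.39 = 0.3682008368
k = 25 + 10 * 0.3682008368 = 28.68200837
Then, compute burden:
B = k * D / 1000 = 28.68200837 * 193 / 1000
= 5535.627615 / 1000
= 5.5356 m


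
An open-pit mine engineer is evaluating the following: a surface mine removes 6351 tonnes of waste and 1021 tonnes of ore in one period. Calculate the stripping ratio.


Stripping ratio = waste tonnage / ore tonnage
= 6351 / 1021
= 6.2204

6.2204


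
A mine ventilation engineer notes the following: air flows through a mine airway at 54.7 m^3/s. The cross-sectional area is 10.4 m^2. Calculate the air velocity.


5.2596 m/s

Velocity = flow rate / cross-sectional area
= 54.7 / 10.4
= 5.2596 m/s


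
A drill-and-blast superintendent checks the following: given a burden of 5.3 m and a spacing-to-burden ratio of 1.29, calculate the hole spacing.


Spacing = burden * ratio
= 5.3 * 1.29
= 6.837 m

6.837 m


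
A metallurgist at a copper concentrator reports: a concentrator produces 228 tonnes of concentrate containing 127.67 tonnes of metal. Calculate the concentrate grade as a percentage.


55.9956%

Grade = (metal in concentrate / concentrate mass) * 100
= (127.67 / 228) * 100
= 0.5599561404 * 100
= 55.9956%


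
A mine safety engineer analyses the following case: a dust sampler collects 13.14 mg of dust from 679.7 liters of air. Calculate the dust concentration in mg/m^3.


Convert liters to m^3: 1 m^3 = 1000 L
Concentration = mass / volume * 1000
= 13.14 / 679.7 * 1000
= 0.01933205826 * 1000
= 19.3321 mg/m^3

19.3321 mg/m^3


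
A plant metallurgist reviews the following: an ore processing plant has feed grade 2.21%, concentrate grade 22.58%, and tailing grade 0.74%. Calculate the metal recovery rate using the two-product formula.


68.7696%

Using the two-product formula:
R = 100 * c * (f - t) / (f * (c - t))
Numerator = 100 * 22.58 * (2.21 - 0.74)
= 100 * 22.58 * 1.47
= 3319.26
Denominator = 2.21 * (22.58 - 0.74)
= 2.21 * 21.84
= 48.2664
R = 3319.26 / 48.2664
= 68.7696%


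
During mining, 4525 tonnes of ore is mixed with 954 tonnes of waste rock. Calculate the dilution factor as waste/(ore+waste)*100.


17.4119%

Total material = ore + waste
= 4525 + 954 = 5479 tonnes
Dilution = waste / total * 100
= 954 / 5479 * 100
= 0.1741193648 * 100
= 17.4119%


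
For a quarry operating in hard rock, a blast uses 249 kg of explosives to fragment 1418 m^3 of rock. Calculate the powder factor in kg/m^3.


Powder factor = explosive mass / rock volume
= 249 / 1418
= 0.1756 kg/m^3

0.1756 kg/m^3


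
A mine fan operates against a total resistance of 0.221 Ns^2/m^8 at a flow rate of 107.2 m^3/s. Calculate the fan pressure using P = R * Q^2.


Compute Q^2:
Q^2 = 107.2^2 = 11491.84
Compute pressure:
P = R * Q^2 = 0.221 * 11491.84
= 2539.6966 Pa

2539.6966 Pa


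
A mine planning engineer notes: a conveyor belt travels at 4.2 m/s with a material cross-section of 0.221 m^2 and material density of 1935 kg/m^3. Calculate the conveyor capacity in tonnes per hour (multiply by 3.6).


6465.8412 t/h

Volumetric flow = speed * area
= 4.2 * 0.221 = 0.9282 m^3/s
Mass flow = volumetric * density
= 0.9282 * 1935 = 1796.067 kg/s
Convert to t/h: multiply by 3.6
Capacity = 1796.067 * 3.6
= 6465.8412 t/h


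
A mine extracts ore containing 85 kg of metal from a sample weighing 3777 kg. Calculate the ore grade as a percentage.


Ore grade = (metal mass / ore mass) * 100
= (85 / 3777) * 100
= 0.02250463331 * 100
= 2.2505%

2.2505%


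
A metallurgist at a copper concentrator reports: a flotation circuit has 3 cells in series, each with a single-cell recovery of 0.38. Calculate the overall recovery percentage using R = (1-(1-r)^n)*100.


76.1672%

Complement of single-cell recovery:
1 - r = 1 - 0.38 = 0.62
Raise to power n:
(1 - r)^3 = 0.62^3 = 0.238328
Overall recovery:
R = (1 - 0.238328) * 100
= 76.1672%


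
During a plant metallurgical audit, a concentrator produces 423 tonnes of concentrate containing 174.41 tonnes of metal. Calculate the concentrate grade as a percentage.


41.2317%

Grade = (metal in concentrate / concentrate mass) * 100
= (174.41 / 423) * 100
= 0.4123167849 * 100
= 41.2317%


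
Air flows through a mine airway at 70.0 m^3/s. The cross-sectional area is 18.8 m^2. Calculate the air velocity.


Velocity = flow rate / cross-sectional area
= 70.0 / 18.8
= 3.7234 m/s

3.7234 m/s


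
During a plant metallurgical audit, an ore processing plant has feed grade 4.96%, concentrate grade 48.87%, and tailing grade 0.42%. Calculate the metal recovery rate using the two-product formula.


92.3257%

Using the two-product formula:
R = 100 * c * (f - t) / (f * (c - t))
Numerator = 100 * 48.87 * (4.96 - 0.42)
= 100 * 48.87 * 4.54
= 22186.98
Denominator = 4.96 * (48.87 - 0.42)
= 4.96 * 48.45
= 240.312
R = 22186.98 / 240.312
= 92.3257%


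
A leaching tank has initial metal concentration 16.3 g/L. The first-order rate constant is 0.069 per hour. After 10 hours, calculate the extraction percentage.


Compute the exponent:
-k * t = -0.069 * 10 = -0.69
Remaining concentration:
C = 16.3 * exp(-0.69)
= 16.3 * 0.5015760691
= 8.175689926 g/L
Extracted = 16.3 - 8.175689926 = 8.124310074 g/L
Extraction % = 8.124310074 / 16.3 * 100
= 49.8424%

49.8424%


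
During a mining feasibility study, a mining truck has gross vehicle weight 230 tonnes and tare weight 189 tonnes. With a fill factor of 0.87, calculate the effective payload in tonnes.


35.67 tonnes

Maximum payload = gross - tare
= 230 - 189 = 41 tonnes
Effective payload = max payload * fill factor
= 41 * 0.87
= 35.67 tonnes


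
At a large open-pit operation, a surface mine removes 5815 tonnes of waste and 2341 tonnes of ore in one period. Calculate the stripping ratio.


2.484

Stripping ratio = waste tonnage / ore tonnage
= 5815 / 2341
= 2.484


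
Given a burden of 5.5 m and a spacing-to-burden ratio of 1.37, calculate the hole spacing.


7.535 m

Spacing = burden * ratio
= 5.5 * 1.37
= 7.535 m


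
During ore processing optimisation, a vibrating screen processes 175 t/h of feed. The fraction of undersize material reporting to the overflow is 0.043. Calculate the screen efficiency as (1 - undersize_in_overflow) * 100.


95.7%

Screen efficiency = (1 - fraction of undersize in overflow) * 100
= (1 - 0.043) * 100
= 0.957 * 100
= 95.7%


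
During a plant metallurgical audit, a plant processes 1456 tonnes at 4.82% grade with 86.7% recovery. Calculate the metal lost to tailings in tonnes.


Total metal in feed:
= 1456 * 4.82 / 100 = 70.1792 tonnes
Metal recovered:
= 70.1792 * 86.7 / 100 = 60.8453664 tonnes
Metal lost to tailings:
= 70.1792 - 60.8453664
= 9.3338 tonnes

9.3338 tonnes


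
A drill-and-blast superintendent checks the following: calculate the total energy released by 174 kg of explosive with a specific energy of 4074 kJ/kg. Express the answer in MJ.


708.876 MJ

Energy = mass * specific_energy / 1000
= 174 * 4074 / 1000
= 708876 / 1000
= 708.876 MJ


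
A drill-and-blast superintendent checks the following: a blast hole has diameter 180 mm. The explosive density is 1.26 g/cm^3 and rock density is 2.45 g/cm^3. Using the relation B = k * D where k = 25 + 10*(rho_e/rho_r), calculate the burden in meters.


5.4257 m

First, compute k:
rho_e / rho_r = 1.26 / 2.45 = 0.5142857143
k = 25 + 10 * 0.5142857143 = 30.14285714
Then, compute burden:
B = k * D / 1000 = 30.14285714 * 180 / 1000
= 5425.714286 / 1000
= 5.4257 m


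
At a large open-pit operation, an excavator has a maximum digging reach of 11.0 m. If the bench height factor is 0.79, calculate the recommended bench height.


8.69 m

Bench height = reach * factor
= 11.0 * 0.79
= 8.69 m


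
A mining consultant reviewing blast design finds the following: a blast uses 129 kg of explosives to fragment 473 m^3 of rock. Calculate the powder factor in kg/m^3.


0.2727 kg/m^3

Powder factor = explosive mass / rock volume
= 129 / 473
= 0.2727 kg/m^3


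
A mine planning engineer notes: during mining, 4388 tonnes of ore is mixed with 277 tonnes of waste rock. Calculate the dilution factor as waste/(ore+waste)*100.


5.9378%

Total material = ore + waste
= 4388 + 277 = 4665 tonnes
Dilution = waste / total * 100
= 277 / 4665 * 100
= 0.05937834941 * 100
= 5.9378%


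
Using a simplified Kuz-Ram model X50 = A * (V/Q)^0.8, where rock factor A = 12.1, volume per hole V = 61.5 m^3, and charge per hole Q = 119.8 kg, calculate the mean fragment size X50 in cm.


7.0977 cm

Compute V/Q:
V/Q = 61.5 / 119.8 = 0.5133555927
Raise to the power 0.8:
(V/Q)^0.8 = 0.5133555927^0.8 = 0.5865899773
Multiply by A:
X50 = 12.1 * 0.5865899773
= 7.0977 cm


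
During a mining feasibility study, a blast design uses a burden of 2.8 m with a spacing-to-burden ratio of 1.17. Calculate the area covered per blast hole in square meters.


9.1728 m^2

First, find the spacing:
Spacing = burden * ratio = 2.8 * 1.17
= 3.276 m
Then, calculate the area:
Area = burden * spacing = 2.8 * 3.276
= 9.1728 m^2


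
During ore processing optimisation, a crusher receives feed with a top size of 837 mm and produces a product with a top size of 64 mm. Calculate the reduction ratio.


Reduction ratio = feed size / product size
= 837 / 64
= 13.0781

13.0781


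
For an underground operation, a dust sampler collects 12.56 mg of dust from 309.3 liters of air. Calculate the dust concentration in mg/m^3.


40.6078 mg/m^3

Convert liters to m^3: 1 m^3 = 1000 L
Concentration = mass / volume * 1000
= 12.56 / 309.3 * 1000
= 0.04060782412 * 1000
= 40.6078 mg/m^3


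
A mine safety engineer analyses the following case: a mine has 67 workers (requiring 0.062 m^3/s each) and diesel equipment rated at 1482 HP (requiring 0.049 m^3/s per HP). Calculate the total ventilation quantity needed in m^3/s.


Airflow for workers:
Q_people = 67 * 0.062 = 4.154 m^3/s
Airflow for diesel equipment:
Q_diesel = 1482 * 0.049 = 72.618 m^3/s
Total ventilation:
Q_total = 4.154 + 72.618
= 76.772 m^3/s

76.772 m^3/s


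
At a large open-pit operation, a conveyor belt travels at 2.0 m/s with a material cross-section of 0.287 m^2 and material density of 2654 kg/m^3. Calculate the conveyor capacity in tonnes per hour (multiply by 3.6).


5484.2256 t/h

Volumetric flow = speed * area
= 2.0 * 0.287 = 0.574 m^3/s
Mass flow = volumetric * density
= 0.574 * 2654 = 1523.396 kg/s
Convert to t/h: multiply by 3.6
Capacity = 1523.396 * 3.6
= 5484.2256 t/h


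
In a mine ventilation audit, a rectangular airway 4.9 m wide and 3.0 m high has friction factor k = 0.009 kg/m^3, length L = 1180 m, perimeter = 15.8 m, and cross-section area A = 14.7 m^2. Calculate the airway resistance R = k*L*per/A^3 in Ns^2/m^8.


Compute the numerator:
k * L * per = 0.009 * 1180 * 15.8
= 167.796
Compute the denominator:
A^3 = 14.7^3 = 3176.523
Resistance:
R = 167.796 / 3176.523
= 0.0528 Ns^2/m^8

0.0528 Ns^2/m^8


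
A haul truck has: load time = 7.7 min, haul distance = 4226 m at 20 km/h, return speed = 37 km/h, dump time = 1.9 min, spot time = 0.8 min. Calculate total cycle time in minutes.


29.931 min

Convert haul speed to m/min: 20 * 1000/60 = 333.3333333 m/min
Haul time = 4226 / 333.3333333 = 12.678 min
Convert return speed to m/min: 37 * 1000/60 = 616.6666667 m/min
Return time = 4226 / 616.6666667 = 6.852972973 min
Total cycle time:
= 7.7 + 12.678 + 1.9 + 6.852972973 + 0.8
= 29.931 min


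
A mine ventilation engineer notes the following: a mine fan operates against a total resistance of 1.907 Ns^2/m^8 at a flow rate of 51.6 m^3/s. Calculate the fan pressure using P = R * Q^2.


Compute Q^2:
Q^2 = 51.6^2 = 2662.56
Compute pressure:
P = R * Q^2 = 1.907 * 2662.56
= 5077.5019 Pa

5077.5019 Pa


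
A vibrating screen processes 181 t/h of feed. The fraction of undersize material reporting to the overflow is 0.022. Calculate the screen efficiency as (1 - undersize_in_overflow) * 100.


97.8%

Screen efficiency = (1 - fraction of undersize in overflow) * 100
= (1 - 0.022) * 100
= 0.978 * 100
= 97.8%


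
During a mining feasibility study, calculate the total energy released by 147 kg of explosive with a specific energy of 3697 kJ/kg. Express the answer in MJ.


543.459 MJ

Energy = mass * specific_energy / 1000
= 147 * 3697 / 1000
= 543459 / 1000
= 543.459 MJ


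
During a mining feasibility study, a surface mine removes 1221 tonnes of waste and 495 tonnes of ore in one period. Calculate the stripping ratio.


2.4667

Stripping ratio = waste tonnage / ore tonnage
= 1221 / 495
= 2.4667


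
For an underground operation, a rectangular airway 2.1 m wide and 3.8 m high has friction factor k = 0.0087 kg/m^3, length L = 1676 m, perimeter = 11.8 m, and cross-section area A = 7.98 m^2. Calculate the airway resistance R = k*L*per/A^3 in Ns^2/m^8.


Compute the numerator:
k * L * per = 0.0087 * 1676 * 11.8
= 172.05816
Compute the denominator:
A^3 = 7.98^3 = 508.169592
Resistance:
R = 172.05816 / 508.169592
= 0.3386 Ns^2/m^8

0.3386 Ns^2/m^8
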